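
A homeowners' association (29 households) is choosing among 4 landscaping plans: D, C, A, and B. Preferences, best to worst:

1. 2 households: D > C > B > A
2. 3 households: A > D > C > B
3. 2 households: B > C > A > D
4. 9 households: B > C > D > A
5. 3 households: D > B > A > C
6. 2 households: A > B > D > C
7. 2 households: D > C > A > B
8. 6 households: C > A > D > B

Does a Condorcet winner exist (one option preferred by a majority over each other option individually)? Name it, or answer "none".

Checking pairwise contests:
C beats D 17–12.
B beats C 16–13.
D beats A 16–13.
D beats B 16–13.
Every option loses at least one head-to-head, so there is no Condorcet winner.

none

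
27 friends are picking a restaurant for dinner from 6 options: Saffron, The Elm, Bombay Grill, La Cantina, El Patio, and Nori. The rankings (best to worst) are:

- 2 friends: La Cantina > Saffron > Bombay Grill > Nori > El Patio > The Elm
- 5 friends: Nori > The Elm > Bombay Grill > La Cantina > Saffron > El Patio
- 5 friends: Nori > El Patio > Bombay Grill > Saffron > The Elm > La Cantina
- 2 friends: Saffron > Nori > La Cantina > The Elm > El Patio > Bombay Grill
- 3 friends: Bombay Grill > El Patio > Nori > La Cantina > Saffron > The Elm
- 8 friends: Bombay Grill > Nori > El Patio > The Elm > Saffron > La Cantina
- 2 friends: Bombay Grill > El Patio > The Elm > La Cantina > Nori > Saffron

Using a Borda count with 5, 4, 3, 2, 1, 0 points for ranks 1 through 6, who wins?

Saffron: 2·4 + 5·1 + 5·2 + 2·5 + 3·1 + 8·1 + 2·0 = 44
The Elm: 2·0 + 5·4 + 5·1 + 2·2 + 3·0 + 8·2 + 2·3 = 51
Bombay Grill: 2·3 + 5·3 + 5·3 + 2·0 + 3·5 + 8·5 + 2·5 = 101
La Cantina: 2·5 + 5·2 + 5·0 + 2·3 + 3·2 + 8·0 + 2·2 = 36
El Patio: 2·1 + 5·0 + 5·4 + 2·1 + 3·4 + 8·3 + 2·4 = 68
Nori: 2·2 + 5·5 + 5·5 + 2·4 + 3·3 + 8·4 + 2·1 = 105
Nori has the highest Borda score (105).

Nori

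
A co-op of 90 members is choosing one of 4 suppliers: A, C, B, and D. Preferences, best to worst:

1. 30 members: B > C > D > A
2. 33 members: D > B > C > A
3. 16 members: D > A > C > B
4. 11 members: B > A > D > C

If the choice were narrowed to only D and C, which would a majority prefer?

D

Voters preferring D to C: 60; preferring C to D: 30.
D wins the head-to-head.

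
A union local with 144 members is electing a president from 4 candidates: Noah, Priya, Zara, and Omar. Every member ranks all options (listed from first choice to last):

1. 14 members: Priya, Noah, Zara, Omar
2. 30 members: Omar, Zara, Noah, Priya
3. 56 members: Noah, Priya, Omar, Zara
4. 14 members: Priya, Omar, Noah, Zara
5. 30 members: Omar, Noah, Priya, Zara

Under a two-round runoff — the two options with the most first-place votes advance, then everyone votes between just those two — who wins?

Round 1 first-place votes: Noah 56, Priya 28, Zara 0, Omar 60.
Omar and Noah advance.
Runoff: Omar is preferred to Noah by 74 voters; Noah by 70.
Omar wins the runoff.

Omar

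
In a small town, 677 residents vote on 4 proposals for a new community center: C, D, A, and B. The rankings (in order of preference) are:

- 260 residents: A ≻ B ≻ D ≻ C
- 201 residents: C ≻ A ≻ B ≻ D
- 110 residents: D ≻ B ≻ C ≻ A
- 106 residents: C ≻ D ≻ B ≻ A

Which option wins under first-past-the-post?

C

First-place votes: C 307, D 110, A 260, B 0.
C has the most first-place votes.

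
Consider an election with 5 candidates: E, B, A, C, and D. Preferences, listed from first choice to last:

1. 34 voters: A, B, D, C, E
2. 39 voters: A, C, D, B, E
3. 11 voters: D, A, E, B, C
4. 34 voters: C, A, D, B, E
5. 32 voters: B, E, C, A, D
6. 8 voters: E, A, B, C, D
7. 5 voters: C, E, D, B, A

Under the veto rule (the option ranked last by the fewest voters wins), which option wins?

Last-place votes: E 107, B 0, A 5, C 11, D 40.
B is ranked last by the fewest voters, so B wins.

B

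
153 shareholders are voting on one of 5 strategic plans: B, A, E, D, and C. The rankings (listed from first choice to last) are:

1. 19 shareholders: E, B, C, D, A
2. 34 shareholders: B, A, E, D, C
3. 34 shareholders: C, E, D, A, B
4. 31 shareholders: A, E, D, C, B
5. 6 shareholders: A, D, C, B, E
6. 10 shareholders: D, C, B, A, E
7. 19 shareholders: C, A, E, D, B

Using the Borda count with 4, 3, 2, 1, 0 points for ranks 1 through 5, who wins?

E

B: 19·3 + 34·4 + 34·0 + 31·0 + 6·1 + 10·2 + 19·0 = 219
A: 19·0 + 34·3 + 34·1 + 31·4 + 6·4 + 10·1 + 19·3 = 351
E: 19·4 + 34·2 + 34·3 + 31·3 + 6·0 + 10·0 + 19·2 = 377
D: 19·1 + 34·1 + 34·2 + 31·2 + 6·3 + 10·4 + 19·1 = 260
C: 19·2 + 34·0 + 34·4 + 31·1 + 6·2 + 10·3 + 19·4 = 323
E has the highest Borda score (377).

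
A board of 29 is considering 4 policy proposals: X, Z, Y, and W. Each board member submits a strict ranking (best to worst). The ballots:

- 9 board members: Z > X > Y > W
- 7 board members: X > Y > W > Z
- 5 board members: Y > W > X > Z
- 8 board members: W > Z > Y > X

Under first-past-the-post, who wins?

First-place votes: X 7, Z 9, Y 5, W 8.
Z has the most first-place votes.

Z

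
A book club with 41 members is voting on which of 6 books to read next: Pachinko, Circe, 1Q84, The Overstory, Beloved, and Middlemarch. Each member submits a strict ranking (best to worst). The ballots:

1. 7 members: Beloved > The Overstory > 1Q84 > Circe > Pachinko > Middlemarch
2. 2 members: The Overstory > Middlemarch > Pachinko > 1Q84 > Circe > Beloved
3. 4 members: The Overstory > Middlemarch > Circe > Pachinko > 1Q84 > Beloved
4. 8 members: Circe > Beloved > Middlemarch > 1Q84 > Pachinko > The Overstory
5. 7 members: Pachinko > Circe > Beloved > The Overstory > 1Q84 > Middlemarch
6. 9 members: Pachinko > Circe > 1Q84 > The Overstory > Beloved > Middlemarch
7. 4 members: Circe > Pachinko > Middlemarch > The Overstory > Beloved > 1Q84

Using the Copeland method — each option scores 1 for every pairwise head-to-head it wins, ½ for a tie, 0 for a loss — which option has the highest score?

Pachinko: beats 1Q84, The Overstory, Beloved, and Middlemarch; loses to Circe → score 4.
Circe: beats Pachinko, 1Q84, The Overstory, Beloved, and Middlemarch → score 5.
1Q84: beats Middlemarch; loses to Pachinko, Circe, The Overstory, and Beloved → score 1.
The Overstory: beats 1Q84 and Middlemarch; loses to Pachinko, Circe, and Beloved → score 2.
Beloved: beats 1Q84, The Overstory, and Middlemarch; loses to Pachinko and Circe → score 3.
Middlemarch: loses to Pachinko, Circe, 1Q84, The Overstory, and Beloved → score 0.
Circe has the best pairwise record.

Circe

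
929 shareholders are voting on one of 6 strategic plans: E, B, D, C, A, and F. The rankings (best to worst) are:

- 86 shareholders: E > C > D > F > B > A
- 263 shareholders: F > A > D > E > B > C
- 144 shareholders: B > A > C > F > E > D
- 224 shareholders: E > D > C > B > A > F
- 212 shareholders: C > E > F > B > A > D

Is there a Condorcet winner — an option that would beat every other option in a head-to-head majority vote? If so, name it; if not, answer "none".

E

E vs B: 785–144 for E.
E vs D: 666–263 for E.
E vs C: 573–356 for E.
E vs A: 522–407 for E.
E vs F: 522–407 for E.
E beats every other option head-to-head.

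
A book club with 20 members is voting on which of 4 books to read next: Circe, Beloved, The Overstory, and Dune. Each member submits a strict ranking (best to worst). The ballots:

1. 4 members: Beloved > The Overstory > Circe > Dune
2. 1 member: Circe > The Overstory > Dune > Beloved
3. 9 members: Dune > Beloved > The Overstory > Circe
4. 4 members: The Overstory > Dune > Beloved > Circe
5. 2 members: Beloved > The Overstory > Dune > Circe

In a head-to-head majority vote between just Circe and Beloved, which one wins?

Voters preferring Circe to Beloved: 1; preferring Beloved to Circe: 19.
Beloved wins the head-to-head.

Beloved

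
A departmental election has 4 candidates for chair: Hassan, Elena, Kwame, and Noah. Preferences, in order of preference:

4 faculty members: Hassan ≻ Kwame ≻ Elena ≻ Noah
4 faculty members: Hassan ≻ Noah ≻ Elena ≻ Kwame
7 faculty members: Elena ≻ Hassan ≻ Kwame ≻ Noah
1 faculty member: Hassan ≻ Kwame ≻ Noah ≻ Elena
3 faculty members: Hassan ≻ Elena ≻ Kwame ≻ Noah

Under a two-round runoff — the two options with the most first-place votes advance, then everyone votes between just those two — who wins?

Round 1 first-place votes: Hassan 12, Elena 7, Kwame 0, Noah 0.
Hassan and Elena advance.
Runoff: Hassan is preferred to Elena by 12 voters; Elena by 7.
Hassan wins the runoff.

Hassan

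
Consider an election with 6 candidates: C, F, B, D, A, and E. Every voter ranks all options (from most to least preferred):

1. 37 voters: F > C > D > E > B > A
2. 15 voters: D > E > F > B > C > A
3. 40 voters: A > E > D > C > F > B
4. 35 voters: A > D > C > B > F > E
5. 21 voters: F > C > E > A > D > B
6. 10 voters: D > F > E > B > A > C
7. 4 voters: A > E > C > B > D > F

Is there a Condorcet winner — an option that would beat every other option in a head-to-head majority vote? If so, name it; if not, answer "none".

Checking pairwise contests:
F beats C 83–79.
D beats F 104–58.
C beats B 137–25.
A beats D 100–62.
F beats A 83–79.
C beats E 93–69.
Every option loses at least one head-to-head, so there is no Condorcet winner.

none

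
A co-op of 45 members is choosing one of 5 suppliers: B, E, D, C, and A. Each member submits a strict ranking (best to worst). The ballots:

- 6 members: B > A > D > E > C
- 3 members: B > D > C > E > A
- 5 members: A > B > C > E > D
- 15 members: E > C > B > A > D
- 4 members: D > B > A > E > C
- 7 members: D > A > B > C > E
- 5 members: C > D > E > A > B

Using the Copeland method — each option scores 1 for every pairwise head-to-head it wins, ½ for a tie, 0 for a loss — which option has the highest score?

B

B: beats E, D, C, and A → score 4.
E: beats C and A; loses to B and D → score 2.
D: beats E; loses to B, C, and A → score 1.
C: beats D and A; loses to B and E → score 2.
A: beats D; loses to B, E, and C → score 1.
B has the best pairwise record.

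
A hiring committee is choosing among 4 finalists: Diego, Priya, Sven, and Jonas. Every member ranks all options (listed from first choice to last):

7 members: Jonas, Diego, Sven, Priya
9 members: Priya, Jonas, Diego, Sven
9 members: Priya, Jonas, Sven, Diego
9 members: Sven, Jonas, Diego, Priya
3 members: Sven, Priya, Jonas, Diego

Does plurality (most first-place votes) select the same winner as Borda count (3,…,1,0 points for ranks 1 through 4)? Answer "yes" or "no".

Plurality — first-place votes: Diego 0, Priya 18, Sven 12, Jonas 7. Winner: Priya.
Borda — scores: Diego 32, Priya 60, Sven 52, Jonas 78. Winner: Jonas.
The two methods disagree.

no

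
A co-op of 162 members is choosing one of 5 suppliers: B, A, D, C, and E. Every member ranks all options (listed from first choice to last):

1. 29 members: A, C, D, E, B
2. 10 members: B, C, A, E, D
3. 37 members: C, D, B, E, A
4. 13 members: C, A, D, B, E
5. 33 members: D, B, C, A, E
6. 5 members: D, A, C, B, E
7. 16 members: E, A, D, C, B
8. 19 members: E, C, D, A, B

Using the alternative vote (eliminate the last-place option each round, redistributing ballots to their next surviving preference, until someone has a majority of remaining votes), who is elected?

Round 1: B 10, A 29, D 38, C 50, E 35. Eliminate B.
Round 2: A 29, D 38, C 60, E 35. Eliminate A.
Round 3: D 38, C 89, E 35. C has a majority.

C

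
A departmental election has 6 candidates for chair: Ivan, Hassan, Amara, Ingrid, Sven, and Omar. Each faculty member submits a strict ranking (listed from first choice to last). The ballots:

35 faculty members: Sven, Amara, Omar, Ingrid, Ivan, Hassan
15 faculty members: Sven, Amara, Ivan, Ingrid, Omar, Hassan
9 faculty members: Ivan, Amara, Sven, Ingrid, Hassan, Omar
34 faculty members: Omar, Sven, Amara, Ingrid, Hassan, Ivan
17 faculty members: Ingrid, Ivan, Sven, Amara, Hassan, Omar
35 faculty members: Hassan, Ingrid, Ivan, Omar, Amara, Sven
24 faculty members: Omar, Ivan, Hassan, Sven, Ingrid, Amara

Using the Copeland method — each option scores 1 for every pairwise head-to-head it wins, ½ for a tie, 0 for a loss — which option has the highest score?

Omar

Ivan: beats Hassan, Amara, and Sven; loses to Ingrid and Omar → score 3.
Hassan: loses to Ivan, Amara, Ingrid, Sven, and Omar → score 0.
Amara: beats Hassan and Ingrid; loses to Ivan, Sven, and Omar → score 2.
Ingrid: beats Ivan and Hassan; loses to Amara, Sven, and Omar → score 2.
Sven: beats Hassan, Amara, and Ingrid; loses to Ivan and Omar → score 3.
Omar: beats Ivan, Hassan, Amara, Ingrid, and Sven → score 5.
Omar has the best pairwise record.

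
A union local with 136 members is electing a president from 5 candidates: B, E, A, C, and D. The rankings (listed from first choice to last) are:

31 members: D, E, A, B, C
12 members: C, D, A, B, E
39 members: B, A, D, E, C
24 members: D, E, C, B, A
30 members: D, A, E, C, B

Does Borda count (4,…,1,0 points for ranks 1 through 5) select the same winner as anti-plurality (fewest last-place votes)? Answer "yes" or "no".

yes

Borda — scores: B 223, E 264, A 293, C 126, D 454. Winner: D.
Anti-plurality — last-place votes: B 30, E 12, A 24, C 70, D 0. Winner: D.
The two methods agree.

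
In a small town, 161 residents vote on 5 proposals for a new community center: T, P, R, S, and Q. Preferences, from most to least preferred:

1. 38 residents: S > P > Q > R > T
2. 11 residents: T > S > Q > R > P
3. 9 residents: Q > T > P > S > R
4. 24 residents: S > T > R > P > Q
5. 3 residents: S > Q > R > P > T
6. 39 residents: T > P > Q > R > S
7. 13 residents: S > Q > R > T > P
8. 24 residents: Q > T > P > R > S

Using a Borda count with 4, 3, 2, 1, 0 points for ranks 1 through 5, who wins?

T: 38·0 + 11·4 + 9·3 + 24·3 + 3·0 + 39·4 + 13·1 + 24·3 = 384
P: 38·3 + 11·0 + 9·2 + 24·1 + 3·1 + 39·3 + 13·0 + 24·2 = 324
R: 38·1 + 11·1 + 9·0 + 24·2 + 3·2 + 39·1 + 13·2 + 24·1 = 192
S: 38·4 + 11·3 + 9·1 + 24·4 + 3·4 + 39·0 + 13·4 + 24·0 = 354
Q: 38·2 + 11·2 + 9·4 + 24·0 + 3·3 + 39·2 + 13·3 + 24·4 = 356
T has the highest Borda score (384).

T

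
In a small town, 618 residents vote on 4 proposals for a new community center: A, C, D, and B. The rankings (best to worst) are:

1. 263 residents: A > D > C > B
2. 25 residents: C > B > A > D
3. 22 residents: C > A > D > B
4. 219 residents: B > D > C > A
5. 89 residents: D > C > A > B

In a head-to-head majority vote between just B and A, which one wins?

Voters preferring B to A: 244; preferring A to B: 374.
A wins the head-to-head.

A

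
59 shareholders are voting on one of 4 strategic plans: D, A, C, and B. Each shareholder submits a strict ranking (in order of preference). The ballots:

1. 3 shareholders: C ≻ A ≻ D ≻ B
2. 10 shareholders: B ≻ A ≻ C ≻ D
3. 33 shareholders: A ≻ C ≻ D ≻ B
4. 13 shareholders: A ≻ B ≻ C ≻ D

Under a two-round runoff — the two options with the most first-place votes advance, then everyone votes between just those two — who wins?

A

Round 1 first-place votes: D 0, A 46, C 3, B 10.
A and B advance.
Runoff: A is preferred to B by 49 voters; B by 10.
A wins the runoff.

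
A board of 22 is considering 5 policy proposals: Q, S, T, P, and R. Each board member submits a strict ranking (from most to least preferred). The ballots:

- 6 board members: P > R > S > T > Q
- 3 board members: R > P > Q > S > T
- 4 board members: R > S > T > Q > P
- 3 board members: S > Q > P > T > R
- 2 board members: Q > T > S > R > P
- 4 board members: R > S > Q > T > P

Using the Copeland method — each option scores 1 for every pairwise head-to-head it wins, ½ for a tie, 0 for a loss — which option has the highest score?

R

Q: beats T and P; loses to S and R → score 2.
S: beats Q, T, and P; loses to R → score 3.
T: loses to Q, S, P, and R → score 0.
P: beats T; loses to Q, S, and R → score 1.
R: beats Q, S, T, and P → score 4.
R has the best pairwise record.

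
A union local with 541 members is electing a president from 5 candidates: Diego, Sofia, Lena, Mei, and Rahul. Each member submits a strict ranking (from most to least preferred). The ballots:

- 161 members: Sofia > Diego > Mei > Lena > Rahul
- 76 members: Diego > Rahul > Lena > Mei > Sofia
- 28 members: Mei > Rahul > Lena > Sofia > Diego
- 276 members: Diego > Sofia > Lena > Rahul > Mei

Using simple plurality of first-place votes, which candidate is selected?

Diego

First-place votes: Diego 352, Sofia 161, Lena 0, Mei 28, Rahul 0.
Diego has the most first-place votes.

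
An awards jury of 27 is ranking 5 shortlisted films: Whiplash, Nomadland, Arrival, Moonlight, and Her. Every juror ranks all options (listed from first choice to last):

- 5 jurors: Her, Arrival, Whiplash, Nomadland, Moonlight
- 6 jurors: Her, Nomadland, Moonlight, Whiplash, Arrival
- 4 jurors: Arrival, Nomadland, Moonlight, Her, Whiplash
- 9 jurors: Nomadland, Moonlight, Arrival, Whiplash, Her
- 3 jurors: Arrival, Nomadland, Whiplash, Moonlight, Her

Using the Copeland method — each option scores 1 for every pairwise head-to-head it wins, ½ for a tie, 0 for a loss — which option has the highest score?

Nomadland

Whiplash: loses to Nomadland, Arrival, Moonlight, and Her → score 0.
Nomadland: beats Whiplash, Arrival, Moonlight, and Her → score 4.
Arrival: beats Whiplash and Her; loses to Nomadland and Moonlight → score 2.
Moonlight: beats Whiplash, Arrival, and Her; loses to Nomadland → score 3.
Her: beats Whiplash; loses to Nomadland, Arrival, and Moonlight → score 1.
Nomadland has the best pairwise record.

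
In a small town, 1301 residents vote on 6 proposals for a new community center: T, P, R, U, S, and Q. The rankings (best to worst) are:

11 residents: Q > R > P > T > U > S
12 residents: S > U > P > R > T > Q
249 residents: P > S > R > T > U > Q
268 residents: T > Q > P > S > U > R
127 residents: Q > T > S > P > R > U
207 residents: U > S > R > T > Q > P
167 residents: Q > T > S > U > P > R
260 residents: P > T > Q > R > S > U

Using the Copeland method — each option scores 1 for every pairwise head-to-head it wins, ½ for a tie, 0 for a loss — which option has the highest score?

T: beats P, R, U, S, and Q → score 5.
P: beats R, U, and S; loses to T and Q → score 3.
R: loses to T, P, U, S, and Q → score 0.
U: beats R; loses to T, P, S, and Q → score 1.
S: beats R and U; loses to T, P, and Q → score 2.
Q: beats P, R, U, and S; loses to T → score 4.
T has the best pairwise record.

T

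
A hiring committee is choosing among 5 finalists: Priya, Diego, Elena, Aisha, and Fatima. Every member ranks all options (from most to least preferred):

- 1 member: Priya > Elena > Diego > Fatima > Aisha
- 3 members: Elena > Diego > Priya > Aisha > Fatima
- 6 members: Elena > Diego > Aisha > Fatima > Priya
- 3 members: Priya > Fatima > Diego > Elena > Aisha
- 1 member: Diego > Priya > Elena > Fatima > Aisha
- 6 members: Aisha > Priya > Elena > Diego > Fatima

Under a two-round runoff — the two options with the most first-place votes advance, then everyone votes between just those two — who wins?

Round 1 first-place votes: Priya 4, Diego 1, Elena 9, Aisha 6, Fatima 0.
Elena and Aisha advance.
Runoff: Elena is preferred to Aisha by 14 voters; Aisha by 6.
Elena wins the runoff.

Elena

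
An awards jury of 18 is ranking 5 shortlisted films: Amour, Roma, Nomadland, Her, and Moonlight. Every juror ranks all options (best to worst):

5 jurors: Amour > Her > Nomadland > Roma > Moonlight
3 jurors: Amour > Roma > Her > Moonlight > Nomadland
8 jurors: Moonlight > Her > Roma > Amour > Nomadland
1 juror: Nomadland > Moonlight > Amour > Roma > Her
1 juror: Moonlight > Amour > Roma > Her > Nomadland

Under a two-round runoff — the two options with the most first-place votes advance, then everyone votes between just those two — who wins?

Round 1 first-place votes: Amour 8, Roma 0, Nomadland 1, Her 0, Moonlight 9.
Moonlight and Amour advance.
Runoff: Moonlight is preferred to Amour by 10 voters; Amour by 8.
Moonlight wins the runoff.

Moonlight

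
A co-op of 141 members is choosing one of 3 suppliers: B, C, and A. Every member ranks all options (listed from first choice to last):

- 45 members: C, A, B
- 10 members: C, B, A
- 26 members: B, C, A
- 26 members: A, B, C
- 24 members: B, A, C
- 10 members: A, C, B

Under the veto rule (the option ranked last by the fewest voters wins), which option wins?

Last-place votes: B 55, C 50, A 36.
A is ranked last by the fewest voters, so A wins.

A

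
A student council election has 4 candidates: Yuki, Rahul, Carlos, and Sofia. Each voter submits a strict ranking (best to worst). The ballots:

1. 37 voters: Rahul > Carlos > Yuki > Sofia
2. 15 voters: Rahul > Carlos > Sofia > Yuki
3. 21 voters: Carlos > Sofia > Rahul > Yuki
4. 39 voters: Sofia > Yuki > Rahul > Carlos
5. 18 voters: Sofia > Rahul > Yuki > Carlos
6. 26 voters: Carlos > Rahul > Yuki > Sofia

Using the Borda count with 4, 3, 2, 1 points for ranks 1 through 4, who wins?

Yuki: 37·2 + 15·1 + 21·1 + 39·3 + 18·2 + 26·2 = 315
Rahul: 37·4 + 15·4 + 21·2 + 39·2 + 18·3 + 26·3 = 460
Carlos: 37·3 + 15·3 + 21·4 + 39·1 + 18·1 + 26·4 = 401
Sofia: 37·1 + 15·2 + 21·3 + 39·4 + 18·4 + 26·1 = 384
Rahul has the highest Borda score (460).

Rahul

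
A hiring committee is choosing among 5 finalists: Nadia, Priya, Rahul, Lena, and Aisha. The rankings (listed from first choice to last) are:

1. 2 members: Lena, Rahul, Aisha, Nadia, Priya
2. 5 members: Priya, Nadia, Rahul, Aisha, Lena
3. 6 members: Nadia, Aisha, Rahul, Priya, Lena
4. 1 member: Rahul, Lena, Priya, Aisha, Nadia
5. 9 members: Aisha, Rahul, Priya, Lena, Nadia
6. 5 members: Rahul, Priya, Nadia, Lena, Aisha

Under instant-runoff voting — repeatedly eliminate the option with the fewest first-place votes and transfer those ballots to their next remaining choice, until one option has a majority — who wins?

Nadia

Round 1: Nadia 6, Priya 5, Rahul 6, Lena 2, Aisha 9. Eliminate Lena.
Round 2: Nadia 6, Priya 5, Rahul 8, Aisha 9. Eliminate Priya.
Round 3: Nadia 11, Rahul 8, Aisha 9. Eliminate Rahul.
Round 4: Nadia 16, Aisha 12. Nadia has a majority.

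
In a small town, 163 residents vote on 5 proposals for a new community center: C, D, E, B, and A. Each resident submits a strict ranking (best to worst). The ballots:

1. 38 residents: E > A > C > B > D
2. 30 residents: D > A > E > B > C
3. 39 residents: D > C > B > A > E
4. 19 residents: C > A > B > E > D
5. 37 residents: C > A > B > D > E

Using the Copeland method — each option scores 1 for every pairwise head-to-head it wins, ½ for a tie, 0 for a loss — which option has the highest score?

C: beats D, E, B, and A → score 4.
D: beats E; loses to C, B, and A → score 1.
E: loses to C, D, B, and A → score 0.
B: beats D and E; loses to C and A → score 2.
A: beats D, E, and B; loses to C → score 3.
C has the best pairwise record.

C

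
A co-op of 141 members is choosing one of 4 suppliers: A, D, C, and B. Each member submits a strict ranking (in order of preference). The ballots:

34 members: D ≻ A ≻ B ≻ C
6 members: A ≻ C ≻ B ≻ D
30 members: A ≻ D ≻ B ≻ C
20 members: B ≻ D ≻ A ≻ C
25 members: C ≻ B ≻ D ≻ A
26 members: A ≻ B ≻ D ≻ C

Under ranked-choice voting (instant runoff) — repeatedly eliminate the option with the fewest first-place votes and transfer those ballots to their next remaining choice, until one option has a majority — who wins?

Round 1: A 62, D 34, C 25, B 20. Eliminate B.
Round 2: A 62, D 54, C 25. Eliminate C.
Round 3: A 62, D 79. D has a majority.

D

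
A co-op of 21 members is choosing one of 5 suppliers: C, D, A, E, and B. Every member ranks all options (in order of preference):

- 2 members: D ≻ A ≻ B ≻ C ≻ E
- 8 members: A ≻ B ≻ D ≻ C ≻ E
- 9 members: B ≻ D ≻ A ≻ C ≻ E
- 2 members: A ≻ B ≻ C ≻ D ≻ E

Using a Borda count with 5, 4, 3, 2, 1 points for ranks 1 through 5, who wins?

B

C: 2·2 + 8·2 + 9·2 + 2·3 = 44
D: 2·5 + 8·3 + 9·4 + 2·2 = 74
A: 2·4 + 8·5 + 9·3 + 2·5 = 85
E: 2·1 + 8·1 + 9·1 + 2·1 = 21
B: 2·3 + 8·4 + 9·5 + 2·4 = 91
B has the highest Borda score (91).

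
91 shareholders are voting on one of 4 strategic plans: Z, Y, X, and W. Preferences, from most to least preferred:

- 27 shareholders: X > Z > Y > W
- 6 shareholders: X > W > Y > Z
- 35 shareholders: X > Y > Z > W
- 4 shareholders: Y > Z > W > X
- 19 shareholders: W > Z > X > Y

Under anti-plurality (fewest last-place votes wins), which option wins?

Last-place votes: Z 6, Y 19, X 4, W 62.
X is ranked last by the fewest voters, so X wins.

X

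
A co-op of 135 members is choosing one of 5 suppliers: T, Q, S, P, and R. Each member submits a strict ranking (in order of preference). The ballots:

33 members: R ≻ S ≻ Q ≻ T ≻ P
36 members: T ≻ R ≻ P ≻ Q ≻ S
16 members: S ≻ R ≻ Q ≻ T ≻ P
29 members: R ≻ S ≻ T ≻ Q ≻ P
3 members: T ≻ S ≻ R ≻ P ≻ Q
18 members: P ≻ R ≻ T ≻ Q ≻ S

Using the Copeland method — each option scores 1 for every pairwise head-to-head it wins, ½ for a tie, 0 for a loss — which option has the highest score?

T: beats Q and P; loses to S and R → score 2.
Q: beats P; loses to T, S, and R → score 1.
S: beats T, Q, and P; loses to R → score 3.
P: loses to T, Q, S, and R → score 0.
R: beats T, Q, S, and P → score 4.
R has the best pairwise record.

R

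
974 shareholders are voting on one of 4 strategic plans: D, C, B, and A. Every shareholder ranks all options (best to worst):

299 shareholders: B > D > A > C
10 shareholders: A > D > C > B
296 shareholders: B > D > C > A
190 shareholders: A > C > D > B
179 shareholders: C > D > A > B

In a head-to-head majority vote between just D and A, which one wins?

D

Voters preferring D to A: 774; preferring A to D: 200.
D wins the head-to-head.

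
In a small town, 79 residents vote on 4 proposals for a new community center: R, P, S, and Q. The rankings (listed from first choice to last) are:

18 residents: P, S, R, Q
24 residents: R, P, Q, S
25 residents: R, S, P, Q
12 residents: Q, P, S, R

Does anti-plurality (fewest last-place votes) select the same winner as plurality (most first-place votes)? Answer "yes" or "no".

no

Anti-plurality — last-place votes: R 12, P 0, S 24, Q 43. Winner: P.
Plurality — first-place votes: R 49, P 18, S 0, Q 12. Winner: R.
The two methods disagree.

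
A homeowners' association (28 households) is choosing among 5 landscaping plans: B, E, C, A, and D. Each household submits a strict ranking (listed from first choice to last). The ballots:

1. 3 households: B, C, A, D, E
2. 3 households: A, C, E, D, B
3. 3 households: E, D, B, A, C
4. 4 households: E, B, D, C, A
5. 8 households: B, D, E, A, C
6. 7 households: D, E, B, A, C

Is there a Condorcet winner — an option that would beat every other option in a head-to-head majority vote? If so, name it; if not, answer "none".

Checking pairwise contests:
E beats B 17–11.
D beats E 18–10.
B beats C 25–3.
B beats A 25–3.
B beats D 15–13.
Every option loses at least one head-to-head, so there is no Condorcet winner.

none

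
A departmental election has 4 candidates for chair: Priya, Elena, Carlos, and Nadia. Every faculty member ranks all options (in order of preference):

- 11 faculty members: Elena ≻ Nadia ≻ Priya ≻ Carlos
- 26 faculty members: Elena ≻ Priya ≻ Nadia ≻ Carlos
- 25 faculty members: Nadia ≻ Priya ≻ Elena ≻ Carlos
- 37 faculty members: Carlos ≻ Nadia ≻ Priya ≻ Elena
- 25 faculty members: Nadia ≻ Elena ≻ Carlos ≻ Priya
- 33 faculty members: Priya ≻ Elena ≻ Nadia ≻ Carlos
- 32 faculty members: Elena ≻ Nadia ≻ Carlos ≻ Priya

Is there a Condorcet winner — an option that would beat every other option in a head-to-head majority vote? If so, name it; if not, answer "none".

none

Checking pairwise contests:
Nadia beats Priya 130–59.
Priya beats Elena 95–94.
Priya beats Carlos 95–94.
Elena beats Nadia 102–87.
Every option loses at least one head-to-head, so there is no Condorcet winner.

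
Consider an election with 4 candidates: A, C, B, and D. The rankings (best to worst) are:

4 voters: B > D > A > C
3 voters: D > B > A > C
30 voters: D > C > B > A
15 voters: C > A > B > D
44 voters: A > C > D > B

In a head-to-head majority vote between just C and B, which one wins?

C

Voters preferring C to B: 89; preferring B to C: 7.
C wins the head-to-head.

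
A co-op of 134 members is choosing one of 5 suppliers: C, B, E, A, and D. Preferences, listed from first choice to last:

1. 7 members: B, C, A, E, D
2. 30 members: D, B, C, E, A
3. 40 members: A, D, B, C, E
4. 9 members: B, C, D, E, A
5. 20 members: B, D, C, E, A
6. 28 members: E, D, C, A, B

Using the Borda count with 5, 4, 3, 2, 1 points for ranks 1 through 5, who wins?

D

C: 7·4 + 30·3 + 40·2 + 9·4 + 20·3 + 28·3 = 378
B: 7·5 + 30·4 + 40·3 + 9·5 + 20·5 + 28·1 = 448
E: 7·2 + 30·2 + 40·1 + 9·2 + 20·2 + 28·5 = 312
A: 7·3 + 30·1 + 40·5 + 9·1 + 20·1 + 28·2 = 336
D: 7·1 + 30·5 + 40·4 + 9·3 + 20·4 + 28·4 = 536
D has the highest Borda score (536).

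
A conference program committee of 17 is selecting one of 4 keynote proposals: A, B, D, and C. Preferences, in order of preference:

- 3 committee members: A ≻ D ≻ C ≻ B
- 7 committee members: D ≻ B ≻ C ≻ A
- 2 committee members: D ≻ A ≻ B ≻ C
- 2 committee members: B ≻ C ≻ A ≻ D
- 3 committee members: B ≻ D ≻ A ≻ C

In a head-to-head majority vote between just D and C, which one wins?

Voters preferring D to C: 15; preferring C to D: 2.
D wins the head-to-head.

D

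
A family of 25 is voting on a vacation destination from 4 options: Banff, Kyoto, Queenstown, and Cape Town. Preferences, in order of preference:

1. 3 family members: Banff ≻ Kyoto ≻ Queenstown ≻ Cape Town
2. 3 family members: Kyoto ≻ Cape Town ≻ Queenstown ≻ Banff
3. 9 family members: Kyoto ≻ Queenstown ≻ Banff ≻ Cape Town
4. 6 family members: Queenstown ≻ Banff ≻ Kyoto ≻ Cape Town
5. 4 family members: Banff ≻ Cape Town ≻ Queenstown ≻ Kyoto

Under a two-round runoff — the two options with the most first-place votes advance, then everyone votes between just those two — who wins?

Banff

Round 1 first-place votes: Banff 7, Kyoto 12, Queenstown 6, Cape Town 0.
Kyoto and Banff advance.
Runoff: Kyoto is preferred to Banff by 12 voters; Banff by 13.
Banff wins the runoff.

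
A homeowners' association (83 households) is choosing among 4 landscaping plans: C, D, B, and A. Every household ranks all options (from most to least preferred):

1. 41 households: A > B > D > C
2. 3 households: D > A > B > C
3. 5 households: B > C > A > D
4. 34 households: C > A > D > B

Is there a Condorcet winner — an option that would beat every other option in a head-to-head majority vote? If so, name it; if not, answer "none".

A vs C: 44–39 for A.
A vs D: 80–3 for A.
A vs B: 78–5 for A.
A beats every other option head-to-head.

A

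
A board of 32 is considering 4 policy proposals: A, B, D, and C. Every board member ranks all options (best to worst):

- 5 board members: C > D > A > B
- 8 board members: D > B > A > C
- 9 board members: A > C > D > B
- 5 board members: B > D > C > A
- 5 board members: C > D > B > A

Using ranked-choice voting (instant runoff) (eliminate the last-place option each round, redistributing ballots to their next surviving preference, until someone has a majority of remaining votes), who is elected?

Round 1: A 9, B 5, D 8, C 10. Eliminate B.
Round 2: A 9, D 13, C 10. Eliminate A.
Round 3: D 13, C 19. C has a majority.

C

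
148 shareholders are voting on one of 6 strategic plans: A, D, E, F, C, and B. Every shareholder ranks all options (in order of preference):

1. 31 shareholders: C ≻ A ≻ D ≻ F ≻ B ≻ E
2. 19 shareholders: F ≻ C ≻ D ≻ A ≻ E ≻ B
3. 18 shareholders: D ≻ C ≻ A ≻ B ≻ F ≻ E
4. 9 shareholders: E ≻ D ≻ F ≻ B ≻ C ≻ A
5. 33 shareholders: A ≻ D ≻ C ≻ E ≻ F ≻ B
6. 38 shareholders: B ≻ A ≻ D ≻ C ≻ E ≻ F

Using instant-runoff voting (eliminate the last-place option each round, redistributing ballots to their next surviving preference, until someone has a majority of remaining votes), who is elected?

Round 1: A 33, D 18, E 9, F 19, C 31, B 38. Eliminate E.
Round 2: A 33, D 27, F 19, C 31, B 38. Eliminate F.
Round 3: A 33, D 27, C 50, B 38. Eliminate D.
Round 4: A 33, C 68, B 47. Eliminate A.
Round 5: C 101, B 47. C has a majority.

C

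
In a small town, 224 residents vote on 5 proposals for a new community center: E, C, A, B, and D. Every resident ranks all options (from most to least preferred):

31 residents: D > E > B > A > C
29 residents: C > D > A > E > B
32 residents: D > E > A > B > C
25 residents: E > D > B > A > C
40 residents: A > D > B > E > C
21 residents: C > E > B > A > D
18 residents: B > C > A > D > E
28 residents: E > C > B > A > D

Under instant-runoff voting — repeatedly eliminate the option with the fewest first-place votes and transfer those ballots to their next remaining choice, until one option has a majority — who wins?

Round 1: E 53, C 50, A 40, B 18, D 63. Eliminate B.
Round 2: E 53, C 68, A 40, D 63. Eliminate A.
Round 3: E 53, C 68, D 103. Eliminate E.
Round 4: C 96, D 128. D has a majority.

D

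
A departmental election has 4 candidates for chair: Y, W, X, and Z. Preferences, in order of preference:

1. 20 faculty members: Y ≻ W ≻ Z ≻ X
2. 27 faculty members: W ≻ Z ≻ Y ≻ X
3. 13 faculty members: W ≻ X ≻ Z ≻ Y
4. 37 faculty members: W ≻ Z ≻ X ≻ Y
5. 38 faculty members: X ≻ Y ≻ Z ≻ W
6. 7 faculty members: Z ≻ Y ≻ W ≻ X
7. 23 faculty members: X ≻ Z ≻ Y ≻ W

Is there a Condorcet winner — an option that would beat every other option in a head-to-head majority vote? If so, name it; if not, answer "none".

Checking pairwise contests:
X beats Y 111–54.
Y beats W 88–77.
W beats X 104–61.
W beats Z 97–68.
Every option loses at least one head-to-head, so there is no Condorcet winner.

none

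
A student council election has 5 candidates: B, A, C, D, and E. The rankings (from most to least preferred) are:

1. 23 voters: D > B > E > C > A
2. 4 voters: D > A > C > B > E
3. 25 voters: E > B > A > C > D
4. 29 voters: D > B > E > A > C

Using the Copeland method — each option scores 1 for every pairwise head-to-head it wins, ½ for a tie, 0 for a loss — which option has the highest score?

B: beats A, C, and E; loses to D → score 3.
A: beats C; loses to B, D, and E → score 1.
C: loses to B, A, D, and E → score 0.
D: beats B, A, C, and E → score 4.
E: beats A and C; loses to B and D → score 2.
D has the best pairwise record.

D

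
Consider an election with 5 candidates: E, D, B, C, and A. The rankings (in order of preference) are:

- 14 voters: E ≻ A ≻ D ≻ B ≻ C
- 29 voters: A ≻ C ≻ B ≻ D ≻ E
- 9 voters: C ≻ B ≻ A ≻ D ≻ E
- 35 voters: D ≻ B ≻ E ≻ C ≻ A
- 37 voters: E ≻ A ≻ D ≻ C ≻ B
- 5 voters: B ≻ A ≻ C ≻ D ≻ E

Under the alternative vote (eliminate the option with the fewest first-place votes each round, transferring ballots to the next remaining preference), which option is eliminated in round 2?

C

Round 1: E 51, D 35, B 5, C 9, A 29. Eliminate B.
Round 2: E 51, D 35, C 9, A 34. Eliminate C.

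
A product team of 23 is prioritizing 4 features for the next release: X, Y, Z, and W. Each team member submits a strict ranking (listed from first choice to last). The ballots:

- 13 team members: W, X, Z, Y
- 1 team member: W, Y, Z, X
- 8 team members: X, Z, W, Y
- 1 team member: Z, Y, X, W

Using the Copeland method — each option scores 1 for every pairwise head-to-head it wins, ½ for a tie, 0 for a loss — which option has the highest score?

X: beats Y and Z; loses to W → score 2.
Y: loses to X, Z, and W → score 0.
Z: beats Y; loses to X and W → score 1.
W: beats X, Y, and Z → score 3.
W has the best pairwise record.

W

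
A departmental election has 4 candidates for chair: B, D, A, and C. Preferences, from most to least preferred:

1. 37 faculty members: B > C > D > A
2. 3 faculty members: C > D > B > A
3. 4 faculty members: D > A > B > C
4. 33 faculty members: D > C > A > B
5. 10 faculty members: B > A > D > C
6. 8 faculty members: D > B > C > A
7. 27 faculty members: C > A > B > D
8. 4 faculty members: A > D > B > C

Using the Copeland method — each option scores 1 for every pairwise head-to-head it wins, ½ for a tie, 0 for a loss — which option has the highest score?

B: beats D; ties C; loses to A → score 1.5.
D: beats A; loses to B and C → score 1.
A: beats B; loses to D and C → score 1.
C: beats D and A; ties B → score 2.5.
C has the best pairwise record.

C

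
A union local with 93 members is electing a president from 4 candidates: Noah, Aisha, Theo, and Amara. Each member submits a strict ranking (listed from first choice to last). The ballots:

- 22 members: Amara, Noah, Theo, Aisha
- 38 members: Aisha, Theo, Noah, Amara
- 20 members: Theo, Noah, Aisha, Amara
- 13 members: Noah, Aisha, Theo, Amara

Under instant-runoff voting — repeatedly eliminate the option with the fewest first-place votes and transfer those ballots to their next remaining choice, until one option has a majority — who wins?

Round 1: Noah 13, Aisha 38, Theo 20, Amara 22. Eliminate Noah.
Round 2: Aisha 51, Theo 20, Amara 22. Aisha has a majority.

Aisha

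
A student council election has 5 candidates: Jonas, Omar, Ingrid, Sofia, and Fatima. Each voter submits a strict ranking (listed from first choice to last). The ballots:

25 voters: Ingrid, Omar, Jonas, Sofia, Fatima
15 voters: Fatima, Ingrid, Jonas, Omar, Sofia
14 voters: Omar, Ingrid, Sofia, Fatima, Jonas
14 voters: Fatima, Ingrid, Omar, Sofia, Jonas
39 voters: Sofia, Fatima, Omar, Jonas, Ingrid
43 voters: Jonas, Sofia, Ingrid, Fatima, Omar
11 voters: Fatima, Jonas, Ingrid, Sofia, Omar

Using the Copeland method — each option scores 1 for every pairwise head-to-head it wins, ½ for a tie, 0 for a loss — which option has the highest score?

Sofia

Jonas: beats Ingrid and Sofia; loses to Omar and Fatima → score 2.
Omar: beats Jonas; loses to Ingrid, Sofia, and Fatima → score 1.
Ingrid: beats Omar and Fatima; loses to Jonas and Sofia → score 2.
Sofia: beats Omar, Ingrid, and Fatima; loses to Jonas → score 3.
Fatima: beats Jonas and Omar; loses to Ingrid and Sofia → score 2.
Sofia has the best pairwise record.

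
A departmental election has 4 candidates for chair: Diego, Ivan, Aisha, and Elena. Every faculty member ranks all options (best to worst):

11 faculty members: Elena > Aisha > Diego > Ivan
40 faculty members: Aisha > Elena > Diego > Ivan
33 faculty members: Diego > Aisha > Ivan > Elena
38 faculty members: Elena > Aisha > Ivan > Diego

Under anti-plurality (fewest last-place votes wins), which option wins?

Last-place votes: Diego 38, Ivan 51, Aisha 0, Elena 33.
Aisha is ranked last by the fewest voters, so Aisha wins.

Aisha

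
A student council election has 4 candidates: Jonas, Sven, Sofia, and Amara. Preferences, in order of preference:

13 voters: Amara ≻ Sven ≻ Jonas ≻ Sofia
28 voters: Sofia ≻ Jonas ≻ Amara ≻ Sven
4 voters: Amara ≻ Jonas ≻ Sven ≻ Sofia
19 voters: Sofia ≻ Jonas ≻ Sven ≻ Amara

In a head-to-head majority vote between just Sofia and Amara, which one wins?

Sofia

Voters preferring Sofia to Amara: 47; preferring Amara to Sofia: 17.
Sofia wins the head-to-head.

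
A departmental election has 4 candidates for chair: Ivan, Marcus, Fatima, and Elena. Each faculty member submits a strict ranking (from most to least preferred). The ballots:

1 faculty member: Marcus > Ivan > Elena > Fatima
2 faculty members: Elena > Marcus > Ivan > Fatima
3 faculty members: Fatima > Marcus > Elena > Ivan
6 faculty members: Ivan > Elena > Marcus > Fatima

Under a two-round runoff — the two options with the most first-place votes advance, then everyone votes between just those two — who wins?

Ivan

Round 1 first-place votes: Ivan 6, Marcus 1, Fatima 3, Elena 2.
Ivan and Fatima advance.
Runoff: Ivan is preferred to Fatima by 9 voters; Fatima by 3.
Ivan wins the runoff.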